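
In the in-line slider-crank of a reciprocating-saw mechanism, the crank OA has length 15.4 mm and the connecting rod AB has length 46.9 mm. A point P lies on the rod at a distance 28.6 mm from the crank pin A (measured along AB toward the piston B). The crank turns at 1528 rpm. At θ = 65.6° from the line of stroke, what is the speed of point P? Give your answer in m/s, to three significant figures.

2.47

ω = 160 rad/s.  Crank-pin speed |V_A| = rω = 2.4642 m/s, perpendicular to OA.
Rod angle: sinφ = −(r/L) sinθ ⇒ φ = -17.399°; ω_rod = −rω cosθ/√(L²−r²sin²θ) = -22.746 rad/s.
V_P = V_A + ω_rod × AP, with AP = 0.0286 m along the rod.
Components: V_Px = −rω sinθ − a·ω_rod·sinφ = -2.4386 m/s;  V_Py = rω cosθ + a·ω_rod·cosφ = +0.3972 m/s.
|V_P| = √(V_Px² + V_Py²) = 2.4708 m/s.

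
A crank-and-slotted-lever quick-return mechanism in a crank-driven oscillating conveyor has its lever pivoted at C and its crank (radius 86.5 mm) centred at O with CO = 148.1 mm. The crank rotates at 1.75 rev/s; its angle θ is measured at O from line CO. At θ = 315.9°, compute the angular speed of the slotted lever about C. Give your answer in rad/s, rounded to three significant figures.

3.84

ω = 11 rad/s (from 1.75 rev/s).
Crank pin A relative to C: A = (d + r cosθ, r sinθ); lever angle φ = atan2(r sinθ, d + r cosθ).
Differentiating tanφ: φ̇ = rω(d cosθ + r)/(d² + r² + 2dr cosθ).
d² + r² + 2dr cosθ = |CA|² = 0.0478152 m²;  d cosθ + r = +0.19285 m.
|ω_lever| = |0.0865·11·+0.19285| / 0.0478152 = 3.8362 rad/s.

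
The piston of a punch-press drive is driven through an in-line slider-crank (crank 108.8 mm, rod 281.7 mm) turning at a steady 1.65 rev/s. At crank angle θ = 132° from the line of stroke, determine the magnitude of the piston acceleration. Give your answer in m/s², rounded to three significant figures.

ω = 2π·1.65 = 10.37 rad/s
x(θ) = r cosθ + √(L² − r² sin²θ); with ω constant, a = ω²·d²x/dθ².
d²x/dθ² = −r cosθ − r²(cos2θ)/√u − r⁴ sin²2θ/(4u^{3/2}),  u = L² − r² sin²θ = 0.0728175 m².
Substituting r = 0.1088 m, L = 0.2817 m, θ = 132°: d²x/dθ² = +0.075623 m.
a = ω²·d²x/dθ² = (10.37)²·(+0.075623) = +8.128 m/s²;  |a| = 8.128 m/s².

8.13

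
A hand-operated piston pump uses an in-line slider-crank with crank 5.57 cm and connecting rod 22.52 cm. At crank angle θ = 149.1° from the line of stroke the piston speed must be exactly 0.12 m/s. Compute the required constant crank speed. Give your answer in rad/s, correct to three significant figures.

For an in-line slider-crank, |v_piston| = rω|sinθ|·[1 + r cosθ/√(L² − r² sin²θ)].
With r = 0.0557 m, L = 0.2252 m, θ = 149.1°: the bracketed kinematic factor |dx/dθ| = 0.022484 m.
ω = v/|dx/dθ| = 0.12/0.022484 = 5.3371 rad/s.

5.34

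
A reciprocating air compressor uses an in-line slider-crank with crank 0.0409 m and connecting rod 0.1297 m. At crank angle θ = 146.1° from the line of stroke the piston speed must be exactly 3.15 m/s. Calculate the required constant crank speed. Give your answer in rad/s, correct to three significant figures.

188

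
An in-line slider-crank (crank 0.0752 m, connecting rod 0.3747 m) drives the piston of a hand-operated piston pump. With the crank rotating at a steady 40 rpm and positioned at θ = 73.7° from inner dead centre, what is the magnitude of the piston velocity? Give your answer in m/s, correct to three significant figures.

ω = 2π·40/60 = 4.189 rad/s
For an in-line slider-crank, x = r cosθ + √(L² − r² sin²θ), so v = −rω sinθ·[1 + r cosθ/√(L² − r² sin²θ)].
With r = 0.0752 m, L = 0.3747 m, θ = 73.7°: √(L² − r² sin²θ) = 0.36768 m.
v = −0.0752·4.189·0.95981·[1 + 0.0752·0.28067/0.36768] = -0.31969 m/s.
|v| = 0.31969 m/s.

0.320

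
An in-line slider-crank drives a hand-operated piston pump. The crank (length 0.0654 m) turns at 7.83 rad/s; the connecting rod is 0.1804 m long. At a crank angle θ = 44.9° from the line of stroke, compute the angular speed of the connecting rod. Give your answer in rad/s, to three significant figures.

2.08

ω = 7.83 rad/s
The rod makes angle φ with the slider axis where L sinφ = r sinθ; differentiating, L cosφ·φ̇ = r ω cosθ.
L cosφ = √(L² − r² sin²θ) = 0.17439 m.
|ω_rod| = r ω |cosθ| / √(L² − r² sin²θ) = 0.0654·7.83·0.70834/0.17439 = 2.0799 rad/s.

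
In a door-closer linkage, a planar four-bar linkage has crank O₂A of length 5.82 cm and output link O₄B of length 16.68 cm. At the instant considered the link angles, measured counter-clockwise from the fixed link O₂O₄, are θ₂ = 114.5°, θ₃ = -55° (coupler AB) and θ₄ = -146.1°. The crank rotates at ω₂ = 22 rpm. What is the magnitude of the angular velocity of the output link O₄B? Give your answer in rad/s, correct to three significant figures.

0.147

ω₂ = 2.304 rad/s (from 22 rpm).
Differentiating the loop-closure r₂e^{iθ₂}+r₃e^{iθ₃}=r₁+r₄e^{iθ₄} gives r₂ω₂e^{iθ₂}+r₃ω₃e^{iθ₃}=r₄ω₄e^{iθ₄}.
Eliminating the other unknown: ω₄ = r₂ω₂ sin(θ₂−θ₃) / [r₄ sin(θ₄−θ₃)].
Numerator sine = +0.18224; denominator sine = -0.99982.
Result = 0.0582·2.304·(+0.18224) / (0.1668·(-0.99982)) = -0.14652 rad/s; magnitude 0.14652 rad/s.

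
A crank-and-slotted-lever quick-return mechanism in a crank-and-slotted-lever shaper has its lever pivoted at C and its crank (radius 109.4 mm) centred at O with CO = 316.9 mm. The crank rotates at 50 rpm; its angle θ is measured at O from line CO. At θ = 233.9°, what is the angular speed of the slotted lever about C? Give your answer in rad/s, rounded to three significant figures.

0.619

ω = 5.236 rad/s (from 50 rpm).
Crank pin A relative to C: A = (d + r cosθ, r sinθ); lever angle φ = atan2(r sinθ, d + r cosθ).
Differentiating tanφ: φ̇ = rω(d cosθ + r)/(d² + r² + 2dr cosθ).
d² + r² + 2dr cosθ = |CA|² = 0.0715404 m²;  d cosθ + r = -0.077316 m.
|ω_lever| = |0.1094·5.236·-0.077316| / 0.0715404 = 0.61906 rad/s.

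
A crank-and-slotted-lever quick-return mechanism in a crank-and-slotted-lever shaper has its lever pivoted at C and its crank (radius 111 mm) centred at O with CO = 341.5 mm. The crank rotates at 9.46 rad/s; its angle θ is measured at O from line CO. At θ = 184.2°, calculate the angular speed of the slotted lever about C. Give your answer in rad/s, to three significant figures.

4.52

ω = 9.46 rad/s
Crank pin A relative to C: A = (d + r cosθ, r sinθ); lever angle φ = atan2(r sinθ, d + r cosθ).
Differentiating tanφ: φ̇ = rω(d cosθ + r)/(d² + r² + 2dr cosθ).
d² + r² + 2dr cosθ = |CA|² = 0.0533338 m²;  d cosθ + r = -0.22958 m.
|ω_lever| = |0.111·9.46·-0.22958| / 0.0533338 = 4.5201 rad/s.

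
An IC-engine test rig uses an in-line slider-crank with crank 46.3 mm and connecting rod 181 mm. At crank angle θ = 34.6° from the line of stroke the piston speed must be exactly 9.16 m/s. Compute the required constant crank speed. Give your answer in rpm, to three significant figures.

For an in-line slider-crank, |v_piston| = rω|sinθ|·[1 + r cosθ/√(L² − r² sin²θ)].
With r = 0.0463 m, L = 0.181 m, θ = 34.6°: the bracketed kinematic factor |dx/dθ| = 0.031886 m.
ω = v/|dx/dθ| = 9.16/0.031886 = 287.27 rad/s.
N = 60ω/(2π) = 2743.2 rpm.

2740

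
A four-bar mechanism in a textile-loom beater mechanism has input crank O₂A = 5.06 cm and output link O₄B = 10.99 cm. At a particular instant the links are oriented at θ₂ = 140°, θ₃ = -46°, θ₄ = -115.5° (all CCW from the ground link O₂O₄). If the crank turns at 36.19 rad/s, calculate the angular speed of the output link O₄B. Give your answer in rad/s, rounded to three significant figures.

1.86

ω₂ = 36.19 rad/s
Differentiating the loop-closure r₂e^{iθ₂}+r₃e^{iθ₃}=r₁+r₄e^{iθ₄} gives r₂ω₂e^{iθ₂}+r₃ω₃e^{iθ₃}=r₄ω₄e^{iθ₄}.
Eliminating the other unknown: ω₄ = r₂ω₂ sin(θ₂−θ₃) / [r₄ sin(θ₄−θ₃)].
Numerator sine = -0.10453; denominator sine = -0.93667.
Result = 0.0506·36.19·(-0.10453) / (0.1099·(-0.93667)) = +1.8595 rad/s; magnitude 1.8595 rad/s.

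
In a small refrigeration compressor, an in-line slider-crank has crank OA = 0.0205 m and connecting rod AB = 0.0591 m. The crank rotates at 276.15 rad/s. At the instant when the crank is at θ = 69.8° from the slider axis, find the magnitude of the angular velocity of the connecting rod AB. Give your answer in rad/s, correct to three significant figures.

35.0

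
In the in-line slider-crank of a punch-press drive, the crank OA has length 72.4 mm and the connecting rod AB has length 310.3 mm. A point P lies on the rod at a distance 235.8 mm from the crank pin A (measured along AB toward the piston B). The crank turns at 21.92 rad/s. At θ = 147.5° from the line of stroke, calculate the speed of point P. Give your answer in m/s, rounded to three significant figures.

ω = 21.92 rad/s.  Crank-pin speed |V_A| = rω = 1.587 m/s, perpendicular to OA.
Rod angle: sinφ = −(r/L) sinθ ⇒ φ = -7.202°; ω_rod = −rω cosθ/√(L²−r²sin²θ) = +4.3478 rad/s.
V_P = V_A + ω_rod × AP, with AP = 0.2358 m along the rod.
Components: V_Px = −rω sinθ − a·ω_rod·sinφ = -0.72418 m/s;  V_Py = rω cosθ + a·ω_rod·cosφ = -0.32135 m/s.
|V_P| = √(V_Px² + V_Py²) = 0.79227 m/s.

0.792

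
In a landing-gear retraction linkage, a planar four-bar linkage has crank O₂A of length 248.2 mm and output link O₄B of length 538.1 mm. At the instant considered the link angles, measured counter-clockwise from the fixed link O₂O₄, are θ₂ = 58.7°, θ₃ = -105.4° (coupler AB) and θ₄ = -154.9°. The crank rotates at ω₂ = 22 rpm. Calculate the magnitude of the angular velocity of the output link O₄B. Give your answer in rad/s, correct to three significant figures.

0.383

ω₂ = 2.304 rad/s (from 22 rpm).
Differentiating the loop-closure r₂e^{iθ₂}+r₃e^{iθ₃}=r₁+r₄e^{iθ₄} gives r₂ω₂e^{iθ₂}+r₃ω₃e^{iθ₃}=r₄ω₄e^{iθ₄}.
Eliminating the other unknown: ω₄ = r₂ω₂ sin(θ₂−θ₃) / [r₄ sin(θ₄−θ₃)].
Numerator sine = +0.27396; denominator sine = -0.76041.
Result = 0.2482·2.304·(+0.27396) / (0.5381·(-0.76041)) = -0.38285 rad/s; magnitude 0.38285 rad/s.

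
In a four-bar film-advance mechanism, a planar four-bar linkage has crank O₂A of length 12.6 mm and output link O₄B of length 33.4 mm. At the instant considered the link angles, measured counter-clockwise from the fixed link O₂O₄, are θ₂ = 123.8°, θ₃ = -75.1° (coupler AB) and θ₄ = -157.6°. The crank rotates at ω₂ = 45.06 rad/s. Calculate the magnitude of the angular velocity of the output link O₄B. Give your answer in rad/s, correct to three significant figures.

ω₂ = 45.06 rad/s
Differentiating the loop-closure r₂e^{iθ₂}+r₃e^{iθ₃}=r₁+r₄e^{iθ₄} gives r₂ω₂e^{iθ₂}+r₃ω₃e^{iθ₃}=r₄ω₄e^{iθ₄}.
Eliminating the other unknown: ω₄ = r₂ω₂ sin(θ₂−θ₃) / [r₄ sin(θ₄−θ₃)].
Numerator sine = -0.32392; denominator sine = -0.99144.
Result = 0.0126·45.06·(-0.32392) / (0.0334·(-0.99144)) = +5.5537 rad/s; magnitude 5.5537 rad/s.

5.55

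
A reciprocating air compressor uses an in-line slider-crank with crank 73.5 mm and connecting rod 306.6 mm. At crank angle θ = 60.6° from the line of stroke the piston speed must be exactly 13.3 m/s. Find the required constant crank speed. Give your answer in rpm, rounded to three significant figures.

1770

For an in-line slider-crank, |v_piston| = rω|sinθ|·[1 + r cosθ/√(L² − r² sin²θ)].
With r = 0.0735 m, L = 0.3066 m, θ = 60.6°: the bracketed kinematic factor |dx/dθ| = 0.07174 m.
ω = v/|dx/dθ| = 13.3/0.07174 = 185.39 rad/s.
N = 60ω/(2π) = 1770.4 rpm.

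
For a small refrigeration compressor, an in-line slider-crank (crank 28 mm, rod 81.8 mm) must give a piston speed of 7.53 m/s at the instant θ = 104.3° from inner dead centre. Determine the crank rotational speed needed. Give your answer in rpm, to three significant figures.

2910

For an in-line slider-crank, |v_piston| = rω|sinθ|·[1 + r cosθ/√(L² − r² sin²θ)].
With r = 0.028 m, L = 0.0818 m, θ = 104.3°: the bracketed kinematic factor |dx/dθ| = 0.024701 m.
ω = v/|dx/dθ| = 7.53/0.024701 = 304.85 rad/s.
N = 60ω/(2π) = 2911.1 rpm.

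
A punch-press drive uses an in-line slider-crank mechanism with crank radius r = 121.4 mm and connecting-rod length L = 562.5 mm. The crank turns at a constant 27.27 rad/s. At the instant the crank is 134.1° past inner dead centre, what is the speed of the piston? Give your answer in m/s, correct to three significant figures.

2.02

ω = 27.27 rad/s
For an in-line slider-crank, x = r cosθ + √(L² − r² sin²θ), so v = −rω sinθ·[1 + r cosθ/√(L² − r² sin²θ)].
With r = 0.1214 m, L = 0.5625 m, θ = 134.1°: √(L² − r² sin²θ) = 0.5557 m.
v = −0.1214·27.27·0.71813·[1 + 0.1214·-0.69591/0.5557] = -2.016 m/s.
|v| = 2.016 m/s.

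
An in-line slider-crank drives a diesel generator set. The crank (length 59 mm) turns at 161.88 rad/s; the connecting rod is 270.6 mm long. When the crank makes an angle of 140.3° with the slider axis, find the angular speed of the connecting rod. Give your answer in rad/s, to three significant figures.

ω = 161.9 rad/s
The rod makes angle φ with the slider axis where L sinφ = r sinθ; differentiating, L cosφ·φ̇ = r ω cosθ.
L cosφ = √(L² − r² sin²θ) = 0.26796 m.
|ω_rod| = r ω |cosθ| / √(L² − r² sin²θ) = 0.059·161.9·0.76940/0.26796 = 27.423 rad/s.

27.4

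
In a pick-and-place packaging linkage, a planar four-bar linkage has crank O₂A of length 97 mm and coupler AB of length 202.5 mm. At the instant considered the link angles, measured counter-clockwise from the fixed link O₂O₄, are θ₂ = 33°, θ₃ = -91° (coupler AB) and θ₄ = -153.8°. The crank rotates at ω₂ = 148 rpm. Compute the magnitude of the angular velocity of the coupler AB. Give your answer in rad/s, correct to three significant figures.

0.988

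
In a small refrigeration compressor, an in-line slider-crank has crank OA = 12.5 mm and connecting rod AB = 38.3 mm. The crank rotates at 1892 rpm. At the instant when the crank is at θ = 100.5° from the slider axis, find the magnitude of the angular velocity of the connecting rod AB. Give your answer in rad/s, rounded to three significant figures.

ω = 198.1 rad/s (converted from 1892 rpm).
The rod makes angle φ with the slider axis where L sinφ = r sinθ; differentiating, L cosφ·φ̇ = r ω cosθ.
L cosφ = √(L² − r² sin²θ) = 0.036274 m.
|ω_rod| = r ω |cosθ| / √(L² − r² sin²θ) = 0.0125·198.1·0.18224/0.036274 = 12.442 rad/s.

12.4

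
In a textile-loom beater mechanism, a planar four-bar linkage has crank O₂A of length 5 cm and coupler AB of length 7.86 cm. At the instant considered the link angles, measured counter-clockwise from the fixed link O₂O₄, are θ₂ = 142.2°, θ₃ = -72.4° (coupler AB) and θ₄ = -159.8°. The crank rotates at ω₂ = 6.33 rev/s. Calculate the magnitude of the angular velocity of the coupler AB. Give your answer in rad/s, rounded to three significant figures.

21.5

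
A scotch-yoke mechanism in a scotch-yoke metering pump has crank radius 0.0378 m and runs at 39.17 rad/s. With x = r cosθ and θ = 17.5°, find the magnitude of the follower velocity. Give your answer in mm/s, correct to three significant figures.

ω = 39.17 rad/s
x = r cosθ ⇒ ẋ = −rω sinθ.
|v| = rω|sinθ| = 0.0378·39.17·|sin 17.5°| = 0.44523 m/s = 445.23 mm/s.

445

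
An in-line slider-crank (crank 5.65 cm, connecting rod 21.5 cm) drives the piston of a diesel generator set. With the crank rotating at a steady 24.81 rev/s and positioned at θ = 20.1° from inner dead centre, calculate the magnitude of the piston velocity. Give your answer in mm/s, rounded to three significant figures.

ω = 2π·24.8 = 155.9 rad/s
For an in-line slider-crank, x = r cosθ + √(L² − r² sin²θ), so v = −rω sinθ·[1 + r cosθ/√(L² − r² sin²θ)].
With r = 0.0565 m, L = 0.215 m, θ = 20.1°: √(L² − r² sin²θ) = 0.21412 m.
v = −0.0565·155.9·0.34366·[1 + 0.0565·0.93909/0.21412] = -3.7768 m/s.
|v| = 3.7768 m/s = 3776.8 mm/s.

3780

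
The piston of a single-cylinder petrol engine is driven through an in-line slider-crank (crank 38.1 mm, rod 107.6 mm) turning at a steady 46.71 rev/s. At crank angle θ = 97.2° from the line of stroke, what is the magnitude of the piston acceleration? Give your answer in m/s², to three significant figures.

1610

ω = 2π·46.7 = 293.5 rad/s
x(θ) = r cosθ + √(L² − r² sin²θ); with ω constant, a = ω²·d²x/dθ².
d²x/dθ² = −r cosθ − r²(cos2θ)/√u − r⁴ sin²2θ/(4u^{3/2}),  u = L² − r² sin²θ = 0.010149 m².
Substituting r = 0.0381 m, L = 0.1076 m, θ = 97.2°: d²x/dθ² = +0.0187 m.
a = ω²·d²x/dθ² = (293.5)²·(+0.0187) = +1610.7 m/s²;  |a| = 1610.7 m/s².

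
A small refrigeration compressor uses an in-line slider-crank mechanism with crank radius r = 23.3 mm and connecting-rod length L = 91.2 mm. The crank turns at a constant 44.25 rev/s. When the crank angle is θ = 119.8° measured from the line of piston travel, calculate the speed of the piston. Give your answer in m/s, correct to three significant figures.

4.89

ω = 2π·44.3 = 278 rad/s
For an in-line slider-crank, x = r cosθ + √(L² − r² sin²θ), so v = −rω sinθ·[1 + r cosθ/√(L² − r² sin²θ)].
With r = 0.0233 m, L = 0.0912 m, θ = 119.8°: √(L² − r² sin²θ) = 0.088931 m.
v = −0.0233·278·0.86777·[1 + 0.0233·-0.49697/0.088931] = -4.8895 m/s.
|v| = 4.8895 m/s.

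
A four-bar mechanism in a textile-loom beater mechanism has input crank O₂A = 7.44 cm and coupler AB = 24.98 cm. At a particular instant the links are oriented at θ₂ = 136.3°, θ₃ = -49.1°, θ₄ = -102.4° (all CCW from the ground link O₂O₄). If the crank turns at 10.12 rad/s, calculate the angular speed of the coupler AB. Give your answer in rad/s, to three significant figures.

3.21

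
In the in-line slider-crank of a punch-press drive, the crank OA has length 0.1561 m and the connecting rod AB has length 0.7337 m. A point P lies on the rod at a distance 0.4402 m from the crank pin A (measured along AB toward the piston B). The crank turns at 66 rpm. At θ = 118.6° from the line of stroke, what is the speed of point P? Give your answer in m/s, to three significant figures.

0.912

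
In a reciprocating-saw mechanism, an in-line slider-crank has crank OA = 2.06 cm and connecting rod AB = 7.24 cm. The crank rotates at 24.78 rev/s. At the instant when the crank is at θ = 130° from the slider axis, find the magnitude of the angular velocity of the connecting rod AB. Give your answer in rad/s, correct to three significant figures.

29.2

ω = 155.7 rad/s (converted from 24.78 rev/s).
The rod makes angle φ with the slider axis where L sinφ = r sinθ; differentiating, L cosφ·φ̇ = r ω cosθ.
L cosφ = √(L² − r² sin²θ) = 0.070659 m.
|ω_rod| = r ω |cosθ| / √(L² − r² sin²θ) = 0.0206·155.7·0.64279/0.070659 = 29.177 rad/s.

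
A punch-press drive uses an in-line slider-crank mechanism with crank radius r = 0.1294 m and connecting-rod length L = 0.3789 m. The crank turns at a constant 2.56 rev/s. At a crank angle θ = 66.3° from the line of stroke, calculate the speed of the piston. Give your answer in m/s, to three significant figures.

ω = 2π·2.56 = 16.08 rad/s
For an in-line slider-crank, x = r cosθ + √(L² − r² sin²θ), so v = −rω sinθ·[1 + r cosθ/√(L² − r² sin²θ)].
With r = 0.1294 m, L = 0.3789 m, θ = 66.3°: √(L² − r² sin²θ) = 0.3599 m.
v = −0.1294·16.08·0.91566·[1 + 0.1294·0.40195/0.3599] = -2.1813 m/s.
|v| = 2.1813 m/s.

2.18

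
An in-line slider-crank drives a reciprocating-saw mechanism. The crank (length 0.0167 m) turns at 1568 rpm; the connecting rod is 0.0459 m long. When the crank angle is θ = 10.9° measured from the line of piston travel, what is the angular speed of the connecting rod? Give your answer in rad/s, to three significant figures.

58.8

ω = 164.2 rad/s (converted from 1568 rpm).
The rod makes angle φ with the slider axis where L sinφ = r sinθ; differentiating, L cosφ·φ̇ = r ω cosθ.
L cosφ = √(L² − r² sin²θ) = 0.045791 m.
|ω_rod| = r ω |cosθ| / √(L² − r² sin²θ) = 0.0167·164.2·0.98196/0.045791 = 58.803 rad/s.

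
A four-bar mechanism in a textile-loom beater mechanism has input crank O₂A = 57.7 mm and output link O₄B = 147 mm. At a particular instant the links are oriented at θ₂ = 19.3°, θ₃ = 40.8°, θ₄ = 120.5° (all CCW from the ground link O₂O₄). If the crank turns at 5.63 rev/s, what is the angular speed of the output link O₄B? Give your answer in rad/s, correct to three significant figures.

5.17

ω₂ = 35.37 rad/s (from 5.63 rev/s).
Differentiating the loop-closure r₂e^{iθ₂}+r₃e^{iθ₃}=r₁+r₄e^{iθ₄} gives r₂ω₂e^{iθ₂}+r₃ω₃e^{iθ₃}=r₄ω₄e^{iθ₄}.
Eliminating the other unknown: ω₄ = r₂ω₂ sin(θ₂−θ₃) / [r₄ sin(θ₄−θ₃)].
Numerator sine = -0.36650; denominator sine = +0.98389.
Result = 0.0577·35.37·(-0.36650) / (0.147·(+0.98389)) = -5.1722 rad/s; magnitude 5.1722 rad/s.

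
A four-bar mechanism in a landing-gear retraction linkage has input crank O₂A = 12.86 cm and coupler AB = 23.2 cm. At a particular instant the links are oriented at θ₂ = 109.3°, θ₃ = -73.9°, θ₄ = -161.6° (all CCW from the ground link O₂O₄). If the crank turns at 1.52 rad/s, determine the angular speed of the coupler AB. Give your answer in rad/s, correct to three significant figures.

ω₂ = 1.52 rad/s
Differentiating the loop-closure r₂e^{iθ₂}+r₃e^{iθ₃}=r₁+r₄e^{iθ₄} gives r₂ω₂e^{iθ₂}+r₃ω₃e^{iθ₃}=r₄ω₄e^{iθ₄}.
Eliminating the other unknown: ω₃ = r₂ω₂ sin(θ₄−θ₂) / [r₃ sin(θ₃−θ₄)].
Numerator sine = +0.99988; denominator sine = +0.99919.
Result = 0.1286·1.52·(+0.99988) / (0.232·(+0.99919)) = +0.84313 rad/s; magnitude 0.84313 rad/s.

0.843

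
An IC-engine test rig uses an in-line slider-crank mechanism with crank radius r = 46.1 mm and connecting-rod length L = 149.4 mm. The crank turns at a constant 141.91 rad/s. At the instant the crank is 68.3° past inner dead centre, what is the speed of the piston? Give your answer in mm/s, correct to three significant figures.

6800

ω = 141.9 rad/s
For an in-line slider-crank, x = r cosθ + √(L² − r² sin²θ), so v = −rω sinθ·[1 + r cosθ/√(L² − r² sin²θ)].
With r = 0.0461 m, L = 0.1494 m, θ = 68.3°: √(L² − r² sin²θ) = 0.14313 m.
v = −0.0461·141.9·0.92913·[1 + 0.0461·0.36975/0.14313] = -6.8023 m/s.
|v| = 6.8023 m/s = 6802.3 mm/s.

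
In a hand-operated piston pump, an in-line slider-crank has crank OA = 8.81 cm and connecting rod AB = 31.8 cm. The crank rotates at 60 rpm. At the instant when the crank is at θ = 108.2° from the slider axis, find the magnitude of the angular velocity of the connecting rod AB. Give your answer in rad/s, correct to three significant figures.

0.564

ω = 6.283 rad/s (converted from 60 rpm).
The rod makes angle φ with the slider axis where L sinφ = r sinθ; differentiating, L cosφ·φ̇ = r ω cosθ.
L cosφ = √(L² − r² sin²θ) = 0.30679 m.
|ω_rod| = r ω |cosθ| / √(L² − r² sin²θ) = 0.0881·6.283·0.31233/0.30679 = 0.56356 rad/s.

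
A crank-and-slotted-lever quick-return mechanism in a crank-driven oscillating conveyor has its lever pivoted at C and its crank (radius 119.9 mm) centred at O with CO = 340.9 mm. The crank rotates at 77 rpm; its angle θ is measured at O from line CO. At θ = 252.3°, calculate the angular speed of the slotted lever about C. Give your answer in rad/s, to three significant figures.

0.149

ω = 8.063 rad/s (from 77 rpm).
Crank pin A relative to C: A = (d + r cosθ, r sinθ); lever angle φ = atan2(r sinθ, d + r cosθ).
Differentiating tanφ: φ̇ = rω(d cosθ + r)/(d² + r² + 2dr cosθ).
d² + r² + 2dr cosθ = |CA|² = 0.105735 m²;  d cosθ + r = +0.016255 m.
|ω_lever| = |0.1199·8.063·+0.016255| / 0.105735 = 0.14863 rad/s.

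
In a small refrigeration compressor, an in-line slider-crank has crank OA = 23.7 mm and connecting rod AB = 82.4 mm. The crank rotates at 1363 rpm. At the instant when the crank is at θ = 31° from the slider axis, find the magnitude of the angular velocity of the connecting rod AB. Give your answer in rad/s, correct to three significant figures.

ω = 142.7 rad/s (converted from 1363 rpm).
The rod makes angle φ with the slider axis where L sinφ = r sinθ; differentiating, L cosφ·φ̇ = r ω cosθ.
L cosφ = √(L² − r² sin²θ) = 0.081491 m.
|ω_rod| = r ω |cosθ| / √(L² − r² sin²θ) = 0.0237·142.7·0.85717/0.081491 = 35.582 rad/s.

35.6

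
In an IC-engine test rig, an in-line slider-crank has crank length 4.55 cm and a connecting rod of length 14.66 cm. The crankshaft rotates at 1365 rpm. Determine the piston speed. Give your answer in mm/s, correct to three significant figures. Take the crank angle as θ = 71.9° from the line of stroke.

6810

ω = 2π·1365/60 = 142.9 rad/s
For an in-line slider-crank, x = r cosθ + √(L² − r² sin²θ), so v = −rω sinθ·[1 + r cosθ/√(L² − r² sin²θ)].
With r = 0.0455 m, L = 0.1466 m, θ = 71.9°: √(L² − r² sin²θ) = 0.14008 m.
v = −0.0455·142.9·0.95052·[1 + 0.0455·0.31068/0.14008] = -6.8059 m/s.
|v| = 6.8059 m/s = 6805.9 mm/s.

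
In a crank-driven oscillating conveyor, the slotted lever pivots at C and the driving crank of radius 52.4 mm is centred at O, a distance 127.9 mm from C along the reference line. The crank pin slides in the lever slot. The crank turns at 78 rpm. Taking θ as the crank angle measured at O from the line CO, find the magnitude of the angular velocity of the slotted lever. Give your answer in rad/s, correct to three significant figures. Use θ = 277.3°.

1.41

ω = 8.168 rad/s (from 78 rpm).
Crank pin A relative to C: A = (d + r cosθ, r sinθ); lever angle φ = atan2(r sinθ, d + r cosθ).
Differentiating tanφ: φ̇ = rω(d cosθ + r)/(d² + r² + 2dr cosθ).
d² + r² + 2dr cosθ = |CA|² = 0.0208073 m²;  d cosθ + r = +0.068652 m.
|ω_lever| = |0.0524·8.168·+0.068652| / 0.0208073 = 1.4122 rad/s.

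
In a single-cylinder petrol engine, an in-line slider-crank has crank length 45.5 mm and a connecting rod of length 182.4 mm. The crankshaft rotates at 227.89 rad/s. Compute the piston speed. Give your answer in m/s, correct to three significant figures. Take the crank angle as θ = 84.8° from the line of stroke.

10.6

ω = 227.9 rad/s
For an in-line slider-crank, x = r cosθ + √(L² − r² sin²θ), so v = −rω sinθ·[1 + r cosθ/√(L² − r² sin²θ)].
With r = 0.0455 m, L = 0.1824 m, θ = 84.8°: √(L² − r² sin²θ) = 0.17668 m.
v = −0.0455·227.9·0.99588·[1 + 0.0455·0.09063/0.17668] = -10.567 m/s.
|v| = 10.567 m/s.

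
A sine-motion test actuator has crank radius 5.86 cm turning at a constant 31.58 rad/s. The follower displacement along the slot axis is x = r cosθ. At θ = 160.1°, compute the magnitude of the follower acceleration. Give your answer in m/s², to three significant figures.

ω = 31.58 rad/s
x = r cosθ ⇒ ẍ = −rω² cosθ (ω constant).
|a| = rω²|cosθ| = 0.0586·(31.58)²·|cos 160.1°| = 54.952 m/s².

55.0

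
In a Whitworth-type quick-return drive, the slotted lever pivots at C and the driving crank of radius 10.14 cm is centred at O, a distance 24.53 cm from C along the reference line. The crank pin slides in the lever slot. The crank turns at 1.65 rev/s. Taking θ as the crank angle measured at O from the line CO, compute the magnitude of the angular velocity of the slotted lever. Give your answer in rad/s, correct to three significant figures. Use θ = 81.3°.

ω = 10.37 rad/s (from 1.65 rev/s).
Crank pin A relative to C: A = (d + r cosθ, r sinθ); lever angle φ = atan2(r sinθ, d + r cosθ).
Differentiating tanφ: φ̇ = rω(d cosθ + r)/(d² + r² + 2dr cosθ).
d² + r² + 2dr cosθ = |CA|² = 0.0779788 m²;  d cosθ + r = +0.1385 m.
|ω_lever| = |0.1014·10.37·+0.1385| / 0.0779788 = 1.8672 rad/s.

1.87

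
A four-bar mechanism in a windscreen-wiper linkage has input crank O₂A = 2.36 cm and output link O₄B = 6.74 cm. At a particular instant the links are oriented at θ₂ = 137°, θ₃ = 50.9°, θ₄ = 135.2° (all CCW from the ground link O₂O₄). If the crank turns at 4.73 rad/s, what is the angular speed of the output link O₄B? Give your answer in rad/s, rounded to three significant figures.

1.66

ω₂ = 4.73 rad/s
Differentiating the loop-closure r₂e^{iθ₂}+r₃e^{iθ₃}=r₁+r₄e^{iθ₄} gives r₂ω₂e^{iθ₂}+r₃ω₃e^{iθ₃}=r₄ω₄e^{iθ₄}.
Eliminating the other unknown: ω₄ = r₂ω₂ sin(θ₂−θ₃) / [r₄ sin(θ₄−θ₃)].
Numerator sine = +0.99768; denominator sine = +0.99506.
Result = 0.0236·4.73·(+0.99768) / (0.0674·(+0.99506)) = +1.6606 rad/s; magnitude 1.6606 rad/s.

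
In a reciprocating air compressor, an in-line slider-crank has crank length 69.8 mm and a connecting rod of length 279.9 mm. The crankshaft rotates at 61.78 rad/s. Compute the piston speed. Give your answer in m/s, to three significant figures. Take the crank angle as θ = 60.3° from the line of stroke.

4.22

ω = 61.78 rad/s
For an in-line slider-crank, x = r cosθ + √(L² − r² sin²θ), so v = −rω sinθ·[1 + r cosθ/√(L² − r² sin²θ)].
With r = 0.0698 m, L = 0.2799 m, θ = 60.3°: √(L² − r² sin²θ) = 0.27325 m.
v = −0.0698·61.78·0.86863·[1 + 0.0698·0.49546/0.27325] = -4.2198 m/s.
|v| = 4.2198 m/s.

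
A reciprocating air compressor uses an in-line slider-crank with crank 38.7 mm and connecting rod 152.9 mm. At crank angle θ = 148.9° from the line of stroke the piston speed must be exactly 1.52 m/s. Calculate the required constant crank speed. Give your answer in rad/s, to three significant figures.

For an in-line slider-crank, |v_piston| = rω|sinθ|·[1 + r cosθ/√(L² − r² sin²θ)].
With r = 0.0387 m, L = 0.1529 m, θ = 148.9°: the bracketed kinematic factor |dx/dθ| = 0.01562 m.
ω = v/|dx/dθ| = 1.52/0.01562 = 97.311 rad/s.

97.3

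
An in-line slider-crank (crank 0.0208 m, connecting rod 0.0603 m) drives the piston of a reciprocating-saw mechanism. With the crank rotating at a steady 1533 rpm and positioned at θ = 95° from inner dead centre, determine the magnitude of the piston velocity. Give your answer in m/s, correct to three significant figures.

3.22

ω = 2π·1533/60 = 160.5 rad/s
For an in-line slider-crank, x = r cosθ + √(L² − r² sin²θ), so v = −rω sinθ·[1 + r cosθ/√(L² − r² sin²θ)].
With r = 0.0208 m, L = 0.0603 m, θ = 95°: √(L² − r² sin²θ) = 0.056628 m.
v = −0.0208·160.5·0.99619·[1 + 0.0208·-0.08716/0.056628] = -3.2199 m/s.
|v| = 3.2199 m/s.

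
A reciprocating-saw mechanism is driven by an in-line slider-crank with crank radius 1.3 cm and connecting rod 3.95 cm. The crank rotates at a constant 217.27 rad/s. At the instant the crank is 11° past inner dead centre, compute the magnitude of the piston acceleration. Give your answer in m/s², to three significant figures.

ω = 217.3 rad/s
x(θ) = r cosθ + √(L² − r² sin²θ); with ω constant, a = ω²·d²x/dθ².
d²x/dθ² = −r cosθ − r²(cos2θ)/√u − r⁴ sin²2θ/(4u^{3/2}),  u = L² − r² sin²θ = 0.0015541 m².
Substituting r = 0.013 m, L = 0.0395 m, θ = 11°: d²x/dθ² = -0.016752 m.
a = ω²·d²x/dθ² = (217.3)²·(-0.016752) = -790.81 m/s²;  |a| = 790.81 m/s².

791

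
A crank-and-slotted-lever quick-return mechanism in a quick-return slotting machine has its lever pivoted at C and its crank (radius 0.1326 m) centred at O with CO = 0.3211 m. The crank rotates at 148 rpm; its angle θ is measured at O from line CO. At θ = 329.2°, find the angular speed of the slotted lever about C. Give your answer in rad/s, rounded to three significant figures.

4.33

ω = 15.5 rad/s (from 148 rpm).
Crank pin A relative to C: A = (d + r cosθ, r sinθ); lever angle φ = atan2(r sinθ, d + r cosθ).
Differentiating tanφ: φ̇ = rω(d cosθ + r)/(d² + r² + 2dr cosθ).
d² + r² + 2dr cosθ = |CA|² = 0.193833 m²;  d cosθ + r = +0.40841 m.
|ω_lever| = |0.1326·15.5·+0.40841| / 0.193833 = 4.3302 rad/s.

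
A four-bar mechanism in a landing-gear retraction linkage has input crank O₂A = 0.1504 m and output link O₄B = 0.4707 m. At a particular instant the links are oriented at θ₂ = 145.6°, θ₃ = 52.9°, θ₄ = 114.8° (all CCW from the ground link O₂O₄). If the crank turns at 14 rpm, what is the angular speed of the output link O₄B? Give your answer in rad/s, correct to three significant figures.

0.530

ω₂ = 1.466 rad/s (from 14 rpm).
Differentiating the loop-closure r₂e^{iθ₂}+r₃e^{iθ₃}=r₁+r₄e^{iθ₄} gives r₂ω₂e^{iθ₂}+r₃ω₃e^{iθ₃}=r₄ω₄e^{iθ₄}.
Eliminating the other unknown: ω₄ = r₂ω₂ sin(θ₂−θ₃) / [r₄ sin(θ₄−θ₃)].
Numerator sine = +0.99889; denominator sine = +0.88213.
Result = 0.1504·1.466·(+0.99889) / (0.4707·(+0.88213)) = +0.53045 rad/s; magnitude 0.53045 rad/s.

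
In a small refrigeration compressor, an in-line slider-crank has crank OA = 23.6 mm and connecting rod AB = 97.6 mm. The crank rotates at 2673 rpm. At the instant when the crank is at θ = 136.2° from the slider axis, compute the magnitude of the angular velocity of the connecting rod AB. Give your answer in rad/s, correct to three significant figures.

49.6

ω = 279.9 rad/s (converted from 2673 rpm).
The rod makes angle φ with the slider axis where L sinφ = r sinθ; differentiating, L cosφ·φ̇ = r ω cosθ.
L cosφ = √(L² − r² sin²θ) = 0.096223 m.
|ω_rod| = r ω |cosθ| / √(L² − r² sin²θ) = 0.0236·279.9·0.72176/0.096223 = 49.551 rad/s.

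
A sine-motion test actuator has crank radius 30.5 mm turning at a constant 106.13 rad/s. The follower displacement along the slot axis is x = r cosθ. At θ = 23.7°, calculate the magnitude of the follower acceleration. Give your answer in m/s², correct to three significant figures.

ω = 106.1 rad/s
x = r cosθ ⇒ ẍ = −rω² cosθ (ω constant).
|a| = rω²|cosθ| = 0.0305·(106.1)²·|cos 23.7°| = 314.57 m/s².

315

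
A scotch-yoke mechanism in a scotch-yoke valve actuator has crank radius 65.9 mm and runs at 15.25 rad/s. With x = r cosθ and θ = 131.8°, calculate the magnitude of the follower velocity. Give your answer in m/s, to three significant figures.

0.749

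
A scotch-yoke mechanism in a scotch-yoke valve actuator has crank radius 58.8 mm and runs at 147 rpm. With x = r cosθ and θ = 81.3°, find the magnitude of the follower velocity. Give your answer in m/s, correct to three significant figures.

0.895

ω = 15.39 rad/s (from 147 rpm).
x = r cosθ ⇒ ẋ = −rω sinθ.
|v| = rω|sinθ| = 0.0588·15.39·|sin 81.3°| = 0.89474 m/s.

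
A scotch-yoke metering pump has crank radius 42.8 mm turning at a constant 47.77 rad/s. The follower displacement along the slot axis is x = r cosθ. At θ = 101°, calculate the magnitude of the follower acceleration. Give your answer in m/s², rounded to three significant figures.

ω = 47.77 rad/s
x = r cosθ ⇒ ẍ = −rω² cosθ (ω constant).
|a| = rω²|cosθ| = 0.0428·(47.77)²·|cos 101°| = 18.636 m/s².

18.6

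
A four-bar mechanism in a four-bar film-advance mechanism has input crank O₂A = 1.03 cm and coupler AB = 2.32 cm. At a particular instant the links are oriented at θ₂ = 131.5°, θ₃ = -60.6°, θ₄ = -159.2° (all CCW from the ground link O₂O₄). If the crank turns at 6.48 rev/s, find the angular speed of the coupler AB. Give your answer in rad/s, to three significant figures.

17.1

ω₂ = 40.72 rad/s (from 6.48 rev/s).
Differentiating the loop-closure r₂e^{iθ₂}+r₃e^{iθ₃}=r₁+r₄e^{iθ₄} gives r₂ω₂e^{iθ₂}+r₃ω₃e^{iθ₃}=r₄ω₄e^{iθ₄}.
Eliminating the other unknown: ω₃ = r₂ω₂ sin(θ₄−θ₂) / [r₃ sin(θ₃−θ₄)].
Numerator sine = +0.93544; denominator sine = +0.98876.
Result = 0.0103·40.72·(+0.93544) / (0.0232·(+0.98876)) = +17.101 rad/s; magnitude 17.101 rad/s.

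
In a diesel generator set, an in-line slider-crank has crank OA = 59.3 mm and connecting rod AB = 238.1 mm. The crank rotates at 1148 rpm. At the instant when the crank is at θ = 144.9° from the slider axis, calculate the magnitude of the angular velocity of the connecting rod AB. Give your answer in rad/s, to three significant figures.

ω = 120.2 rad/s (converted from 1148 rpm).
The rod makes angle φ with the slider axis where L sinφ = r sinθ; differentiating, L cosφ·φ̇ = r ω cosθ.
L cosφ = √(L² − r² sin²θ) = 0.23565 m.
|ω_rod| = r ω |cosθ| / √(L² − r² sin²θ) = 0.0593·120.2·0.81815/0.23565 = 24.751 rad/s.

24.8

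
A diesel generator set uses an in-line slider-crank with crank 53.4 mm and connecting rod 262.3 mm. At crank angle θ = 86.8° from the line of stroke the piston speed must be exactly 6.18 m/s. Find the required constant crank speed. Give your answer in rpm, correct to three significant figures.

1090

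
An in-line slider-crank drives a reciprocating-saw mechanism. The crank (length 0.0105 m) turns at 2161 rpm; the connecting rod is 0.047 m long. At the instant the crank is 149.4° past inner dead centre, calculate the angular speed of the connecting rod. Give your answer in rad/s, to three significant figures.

43.8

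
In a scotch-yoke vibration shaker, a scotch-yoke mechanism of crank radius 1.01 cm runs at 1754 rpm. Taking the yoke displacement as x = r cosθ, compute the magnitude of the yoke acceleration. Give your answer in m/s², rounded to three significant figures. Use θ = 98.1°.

48.0

ω = 183.7 rad/s (from 1754 rpm).
x = r cosθ ⇒ ẍ = −rω² cosθ (ω constant).
|a| = rω²|cosθ| = 0.0101·(183.7)²·|cos 98.1°| = 48.012 m/s².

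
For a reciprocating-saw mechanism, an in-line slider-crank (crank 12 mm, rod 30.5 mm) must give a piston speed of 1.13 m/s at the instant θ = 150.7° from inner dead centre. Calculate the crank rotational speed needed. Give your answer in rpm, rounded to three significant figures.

For an in-line slider-crank, |v_piston| = rω|sinθ|·[1 + r cosθ/√(L² − r² sin²θ)].
With r = 0.012 m, L = 0.0305 m, θ = 150.7°: the bracketed kinematic factor |dx/dθ| = 0.0038192 m.
ω = v/|dx/dθ| = 1.13/0.0038192 = 295.87 rad/s.
N = 60ω/(2π) = 2825.4 rpm.

2830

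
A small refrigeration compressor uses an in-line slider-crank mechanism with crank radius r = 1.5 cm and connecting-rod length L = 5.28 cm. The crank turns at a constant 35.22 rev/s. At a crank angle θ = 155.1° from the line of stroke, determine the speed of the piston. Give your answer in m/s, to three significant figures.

1.03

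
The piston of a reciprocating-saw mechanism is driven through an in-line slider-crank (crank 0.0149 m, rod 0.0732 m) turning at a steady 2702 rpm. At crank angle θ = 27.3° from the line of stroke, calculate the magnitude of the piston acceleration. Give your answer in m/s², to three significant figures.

1200

ω = 2π·2702/60 = 283 rad/s
x(θ) = r cosθ + √(L² − r² sin²θ); with ω constant, a = ω²·d²x/dθ².
d²x/dθ² = −r cosθ − r²(cos2θ)/√u − r⁴ sin²2θ/(4u^{3/2}),  u = L² − r² sin²θ = 0.00531154 m².
Substituting r = 0.0149 m, L = 0.0732 m, θ = 27.3°: d²x/dθ² = -0.015026 m.
a = ω²·d²x/dθ² = (283)²·(-0.015026) = -1203 m/s²;  |a| = 1203 m/s².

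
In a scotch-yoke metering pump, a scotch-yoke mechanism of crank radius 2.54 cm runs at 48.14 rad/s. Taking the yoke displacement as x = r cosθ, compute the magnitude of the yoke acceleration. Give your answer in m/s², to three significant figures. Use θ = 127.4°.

35.8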